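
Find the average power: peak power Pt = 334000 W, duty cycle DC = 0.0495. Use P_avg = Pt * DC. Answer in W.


P_avg = 334000 * 0.0495 = 16533.0 W

16533.0 W


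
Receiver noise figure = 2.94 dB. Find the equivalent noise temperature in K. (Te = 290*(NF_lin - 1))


NF_lin = 10^(2.94/10) = 1.967886
Te = 290 * (1.967886 - 1) = 280.7 K

280.7 K


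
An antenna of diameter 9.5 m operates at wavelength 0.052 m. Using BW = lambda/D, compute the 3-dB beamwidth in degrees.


BW_rad = 0.052 / 9.5 = 0.005474
BW_deg = 0.31 degrees

0.31 degrees


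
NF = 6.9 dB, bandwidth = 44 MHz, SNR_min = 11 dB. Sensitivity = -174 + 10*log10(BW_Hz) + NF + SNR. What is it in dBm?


10*log10(44000000.0) = 76.43
S = -174 + 76.43 + 6.9 + 11 = -79.7 dBm

-79.7 dBm


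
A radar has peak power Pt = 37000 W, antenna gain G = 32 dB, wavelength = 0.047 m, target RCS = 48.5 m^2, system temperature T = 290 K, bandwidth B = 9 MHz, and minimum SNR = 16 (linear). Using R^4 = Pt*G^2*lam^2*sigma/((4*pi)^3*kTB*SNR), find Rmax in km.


G_lin = 10^(32/10) = 1584.893192
R^4 = 37000 * 1584.893192^2 * 0.047^2 * 48.5 / ((4*pi)^3 * 1.38e-23 * 290 * 9000000.0 * 16)
R^4 = 8.70703e18 m^4
R_max = (8.70703e18)^(1/4) = 54321.0 m = 54.3 km

54.3 km


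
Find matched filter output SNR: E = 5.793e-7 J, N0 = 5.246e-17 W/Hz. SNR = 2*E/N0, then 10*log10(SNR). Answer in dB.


SNR_lin = 2 * 5.793e-7 / 5.246e-17 = 2.209e10
SNR_dB = 10*log10(2.209e10) = 103.4 dB

103.4 dB


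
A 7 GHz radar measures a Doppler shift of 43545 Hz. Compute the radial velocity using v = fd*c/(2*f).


v = 43545 * 3e8 / (2 * 7000000000.0) = 933.1 m/s

933.1 m/s


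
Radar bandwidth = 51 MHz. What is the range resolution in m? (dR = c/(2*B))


dR = 3e8 / (2 * 51000000.0) = 2.94 m

2.94 m


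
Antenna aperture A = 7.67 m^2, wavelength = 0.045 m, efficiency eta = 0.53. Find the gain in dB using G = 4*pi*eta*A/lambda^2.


G_linear = 4*pi*0.53*7.67/0.045^2 = 25226.45
G_dB = 10*log10(25226.45) = 44.0 dB

44.0 dB


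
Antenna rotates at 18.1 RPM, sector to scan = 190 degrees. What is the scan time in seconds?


t = 190 / (18.1 * 360) * 60 = 1.75 s

1.75 s


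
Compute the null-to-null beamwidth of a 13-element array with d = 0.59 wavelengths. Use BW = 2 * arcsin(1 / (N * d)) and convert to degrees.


1/(N*d) = 1/(13*0.59) = 0.130378
BW = 2*arcsin(0.130378) = 15.0 degrees

15.0 degrees


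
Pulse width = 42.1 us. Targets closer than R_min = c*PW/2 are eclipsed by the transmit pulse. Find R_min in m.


R_min = 3e8 * 42.1e-6 / 2 = 6315.0 m

6315.0 m


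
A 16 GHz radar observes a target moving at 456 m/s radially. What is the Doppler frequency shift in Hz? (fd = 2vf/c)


fd = 2 * 456 * 16000000000.0 / 3e8 = 48640.0 Hz

48640.0 Hz


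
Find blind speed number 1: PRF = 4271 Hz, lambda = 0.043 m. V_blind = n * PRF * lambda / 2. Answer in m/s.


V_blind = 1 * 4271 * 0.043 / 2 = 91.8 m/s

91.8 m/s


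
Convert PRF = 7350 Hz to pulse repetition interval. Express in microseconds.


PRI = 1/7350 = 0.0001360544 s = 136.1 us

136.1 us


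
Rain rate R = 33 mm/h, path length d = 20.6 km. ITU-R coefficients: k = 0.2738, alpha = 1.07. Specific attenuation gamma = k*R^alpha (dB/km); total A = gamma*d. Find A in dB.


gamma = 0.2738 * 33^1.07 = 11.540998 dB/km
A = 11.540998 * 20.6 = 237.74 dB

237.74 dB


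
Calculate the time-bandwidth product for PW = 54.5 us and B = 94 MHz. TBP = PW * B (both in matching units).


TBP = 54.5 * 94 = 5123.0

5123.0


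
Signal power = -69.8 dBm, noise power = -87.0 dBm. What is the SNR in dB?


SNR = -69.8 - (-87.0) = 17.2 dB

17.2 dB


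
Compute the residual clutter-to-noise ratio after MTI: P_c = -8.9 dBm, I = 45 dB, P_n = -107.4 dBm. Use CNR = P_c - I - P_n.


CNR = -8.9 - 45 - (-107.4) = 53.5 dB

53.5 dB


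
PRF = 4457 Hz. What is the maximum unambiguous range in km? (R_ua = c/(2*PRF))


R_ua = 3e8 / (2 * 4457) = 33654.9 m = 33.7 km

33.7 km


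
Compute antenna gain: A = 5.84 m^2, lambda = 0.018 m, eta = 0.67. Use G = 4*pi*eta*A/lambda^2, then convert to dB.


G_linear = 4*pi*0.67*5.84/0.018^2 = 151758.32
G_dB = 10*log10(151758.32) = 51.8 dB

51.8 dB


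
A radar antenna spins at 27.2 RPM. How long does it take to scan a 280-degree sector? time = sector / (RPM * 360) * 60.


t = 280 / (27.2 * 360) * 60 = 1.72 s

1.72 s


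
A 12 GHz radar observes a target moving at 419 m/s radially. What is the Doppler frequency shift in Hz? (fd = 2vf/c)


fd = 2 * 419 * 12000000000.0 / 3e8 = 33520.0 Hz

33520.0 Hz


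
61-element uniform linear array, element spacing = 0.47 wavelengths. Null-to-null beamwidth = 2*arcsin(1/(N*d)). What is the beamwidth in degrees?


1/(N*d) = 1/(61*0.47) = 0.03488
BW = 2*arcsin(0.03488) = 4.0 degrees

4.0 degrees


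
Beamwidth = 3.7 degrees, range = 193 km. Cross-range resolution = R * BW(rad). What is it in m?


BW_rad = 0.064577182
CR = 193000 * 0.064577182 = 12463.4 m

12463.4 m


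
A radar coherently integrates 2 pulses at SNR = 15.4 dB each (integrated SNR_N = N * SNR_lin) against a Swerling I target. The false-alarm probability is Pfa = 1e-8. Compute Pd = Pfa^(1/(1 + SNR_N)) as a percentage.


SNR_lin = 10^(15.4/10) = 34.67369
SNR_N = 2 * 34.67369 = 69.34738
1/(1 + SNR_N) = 1/70.34738 = 0.0142152
Pd = (1e-8)^0.0142152 = 0.76962
Pd = 77.0%

77.0%


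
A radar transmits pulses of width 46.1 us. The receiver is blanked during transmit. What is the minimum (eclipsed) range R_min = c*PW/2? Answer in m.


R_min = 3e8 * 46.1e-6 / 2 = 6915.0 m

6915.0 m


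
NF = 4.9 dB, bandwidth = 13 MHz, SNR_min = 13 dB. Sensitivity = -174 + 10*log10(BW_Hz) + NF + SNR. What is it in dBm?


10*log10(13000000.0) = 71.14
S = -174 + 71.14 + 4.9 + 13 = -85.0 dBm

-85.0 dBm


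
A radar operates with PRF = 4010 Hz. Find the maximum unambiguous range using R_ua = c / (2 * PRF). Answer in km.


R_ua = 3e8 / (2 * 4010) = 37406.5 m = 37.4 km

37.4 km


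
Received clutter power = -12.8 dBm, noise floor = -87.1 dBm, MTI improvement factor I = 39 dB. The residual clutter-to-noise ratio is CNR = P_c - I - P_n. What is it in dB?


CNR = -12.8 - 39 - (-87.1) = 35.3 dB

35.3 dB


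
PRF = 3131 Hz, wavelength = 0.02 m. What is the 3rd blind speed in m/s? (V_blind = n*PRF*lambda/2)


V_blind = 3 * 3131 * 0.02 / 2 = 93.9 m/s

93.9 m/s


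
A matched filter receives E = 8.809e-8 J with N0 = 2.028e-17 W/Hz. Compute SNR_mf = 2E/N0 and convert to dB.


SNR_lin = 2 * 8.809e-8 / 2.028e-17 = 8.687e9
SNR_dB = 10*log10(8.687e9) = 99.4 dB

99.4 dB


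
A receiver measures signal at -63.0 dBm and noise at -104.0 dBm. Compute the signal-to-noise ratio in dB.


SNR = -63.0 - (-104.0) = 41.0 dB

41.0 dB


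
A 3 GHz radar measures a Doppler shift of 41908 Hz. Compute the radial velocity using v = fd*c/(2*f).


v = 41908 * 3e8 / (2 * 3000000000.0) = 2095.4 m/s

2095.4 m/s


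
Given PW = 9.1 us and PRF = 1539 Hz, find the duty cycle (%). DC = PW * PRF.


DC = 9.1e-6 * 1539 * 100 = 1.4%

1.4%


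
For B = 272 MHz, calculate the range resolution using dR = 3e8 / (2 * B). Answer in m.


dR = 3e8 / (2 * 272000000.0) = 0.55 m

0.55 m


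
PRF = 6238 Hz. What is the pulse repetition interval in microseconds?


PRI = 1/6238 = 0.0001603078 s = 160.3 us

160.3 us


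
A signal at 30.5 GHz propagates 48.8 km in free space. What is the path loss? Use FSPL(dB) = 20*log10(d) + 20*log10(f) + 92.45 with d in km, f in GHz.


20*log10(48.8) = 33.77
20*log10(30.5) = 29.69
FSPL = 155.9 dB

155.9 dB


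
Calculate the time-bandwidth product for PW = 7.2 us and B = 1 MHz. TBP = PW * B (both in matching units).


TBP = 7.2 * 1 = 7.2

7.2


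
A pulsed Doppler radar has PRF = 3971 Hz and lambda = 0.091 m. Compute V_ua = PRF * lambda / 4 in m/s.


V_ua = 3971 * 0.091 / 4 = 90.3 m/s

90.3 m/s


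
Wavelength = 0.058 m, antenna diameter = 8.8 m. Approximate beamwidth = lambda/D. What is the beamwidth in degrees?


BW_rad = 0.058 / 8.8 = 0.006591
BW_deg = 0.38 degrees

0.38 degrees


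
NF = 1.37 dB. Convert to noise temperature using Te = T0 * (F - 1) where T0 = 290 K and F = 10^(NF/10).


NF_lin = 10^(1.37/10) = 1.370882
Te = 290 * (1.370882 - 1) = 107.6 K

107.6 K


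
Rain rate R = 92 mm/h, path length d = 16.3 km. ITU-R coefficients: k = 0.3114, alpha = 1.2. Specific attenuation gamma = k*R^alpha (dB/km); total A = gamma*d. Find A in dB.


gamma = 0.3114 * 92^1.2 = 70.772413 dB/km
A = 70.772413 * 16.3 = 1153.59 dB

1153.59 dB


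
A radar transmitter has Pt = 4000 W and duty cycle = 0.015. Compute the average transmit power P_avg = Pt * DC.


P_avg = 4000 * 0.015 = 60.0 W

60.0 W


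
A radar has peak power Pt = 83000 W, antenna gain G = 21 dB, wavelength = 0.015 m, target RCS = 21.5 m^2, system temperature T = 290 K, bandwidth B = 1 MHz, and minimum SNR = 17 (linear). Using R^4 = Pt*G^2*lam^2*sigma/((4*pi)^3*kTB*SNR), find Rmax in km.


G_lin = 10^(21/10) = 125.892541
R^4 = 83000 * 125.892541^2 * 0.015^2 * 21.5 / ((4*pi)^3 * 1.38e-23 * 290 * 1000000.0 * 17)
R^4 = 4.7135e16 m^4
R_max = (4.7135e16)^(1/4) = 14734.5 m = 14.7 km

14.7 km


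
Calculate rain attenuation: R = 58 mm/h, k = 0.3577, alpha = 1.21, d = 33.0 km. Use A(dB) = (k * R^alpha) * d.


gamma = 0.3577 * 58^1.21 = 48.670613 dB/km
A = 48.670613 * 33.0 = 1606.13 dB

1606.13 dB


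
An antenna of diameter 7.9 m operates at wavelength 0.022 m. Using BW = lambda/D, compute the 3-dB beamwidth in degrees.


BW_rad = 0.022 / 7.9 = 0.002785
BW_deg = 0.16 degrees

0.16 degrees


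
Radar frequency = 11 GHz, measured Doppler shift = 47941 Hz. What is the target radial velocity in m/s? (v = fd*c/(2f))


v = 47941 * 3e8 / (2 * 11000000000.0) = 653.7 m/s

653.7 m/s


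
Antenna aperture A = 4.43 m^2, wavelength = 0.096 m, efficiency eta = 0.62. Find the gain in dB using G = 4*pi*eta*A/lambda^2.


G_linear = 4*pi*0.62*4.43/0.096^2 = 3745.09
G_dB = 10*log10(3745.09) = 35.7 dB

35.7 dB


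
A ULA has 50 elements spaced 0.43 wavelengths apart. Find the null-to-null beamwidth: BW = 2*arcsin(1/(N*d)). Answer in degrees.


1/(N*d) = 1/(50*0.43) = 0.046512
BW = 2*arcsin(0.046512) = 5.3 degrees

5.3 degrees


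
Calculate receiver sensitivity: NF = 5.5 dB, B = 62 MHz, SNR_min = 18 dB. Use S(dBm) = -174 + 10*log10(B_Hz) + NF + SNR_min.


10*log10(62000000.0) = 77.92
S = -174 + 77.92 + 5.5 + 18 = -72.6 dBm

-72.6 dBm


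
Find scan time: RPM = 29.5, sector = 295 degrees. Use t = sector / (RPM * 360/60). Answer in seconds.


t = 295 / (29.5 * 360) * 60 = 1.67 s

1.67 s


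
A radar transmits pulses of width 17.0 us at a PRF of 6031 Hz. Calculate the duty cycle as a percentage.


DC = 17.0e-6 * 6031 * 100 = 10.25%

10.25%


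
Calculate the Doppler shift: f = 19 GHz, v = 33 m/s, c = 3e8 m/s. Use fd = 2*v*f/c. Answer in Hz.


fd = 2 * 33 * 19000000000.0 / 3e8 = 4180.0 Hz

4180.0 Hz


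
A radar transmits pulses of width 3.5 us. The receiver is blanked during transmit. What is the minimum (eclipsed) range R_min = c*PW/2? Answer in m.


R_min = 3e8 * 3.5e-6 / 2 = 525.0 m

525.0 m


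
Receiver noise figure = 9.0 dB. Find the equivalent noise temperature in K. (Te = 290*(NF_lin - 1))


NF_lin = 10^(9.0/10) = 7.943282
Te = 290 * (7.943282 - 1) = 2013.6 K

2013.6 K


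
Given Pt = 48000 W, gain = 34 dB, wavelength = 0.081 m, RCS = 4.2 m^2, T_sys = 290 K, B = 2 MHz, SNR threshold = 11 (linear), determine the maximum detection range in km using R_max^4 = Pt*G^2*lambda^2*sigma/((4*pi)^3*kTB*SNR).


G_lin = 10^(34/10) = 2511.886432
R^4 = 48000 * 2511.886432^2 * 0.081^2 * 4.2 / ((4*pi)^3 * 1.38e-23 * 290 * 2000000.0 * 11)
R^4 = 4.77674e19 m^4
R_max = (4.77674e19)^(1/4) = 83134.8 m = 83.1 km

83.1 km


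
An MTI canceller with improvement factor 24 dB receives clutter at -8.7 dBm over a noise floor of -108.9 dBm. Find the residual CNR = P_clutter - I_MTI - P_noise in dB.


CNR = -8.7 - 24 - (-108.9) = 76.2 dB

76.2 dB


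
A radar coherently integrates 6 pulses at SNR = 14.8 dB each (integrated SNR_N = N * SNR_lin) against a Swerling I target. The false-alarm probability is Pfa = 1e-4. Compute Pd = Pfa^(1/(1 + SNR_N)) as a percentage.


SNR_lin = 10^(14.8/10) = 30.19952
SNR_N = 6 * 30.19952 = 181.19712
1/(1 + SNR_N) = 1/182.19712 = 0.0054886
Pd = (1e-4)^0.0054886 = 0.9507
Pd = 95.1%

95.1%


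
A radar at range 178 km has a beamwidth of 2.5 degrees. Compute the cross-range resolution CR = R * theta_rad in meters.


BW_rad = 0.043633231
CR = 178000 * 0.043633231 = 7766.7 m

7766.7 m


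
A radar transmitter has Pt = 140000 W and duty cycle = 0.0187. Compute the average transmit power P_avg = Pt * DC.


P_avg = 140000 * 0.0187 = 2618.0 W

2618.0 W


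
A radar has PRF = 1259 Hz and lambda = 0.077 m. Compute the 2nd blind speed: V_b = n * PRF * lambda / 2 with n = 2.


V_blind = 2 * 1259 * 0.077 / 2 = 96.9 m/s

96.9 m/s


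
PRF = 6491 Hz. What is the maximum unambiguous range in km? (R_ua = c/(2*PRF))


R_ua = 3e8 / (2 * 6491) = 23108.9 m = 23.1 km

23.1 km


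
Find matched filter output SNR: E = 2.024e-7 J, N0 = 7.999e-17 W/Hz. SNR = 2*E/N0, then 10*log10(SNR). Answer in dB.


SNR_lin = 2 * 2.024e-7 / 7.999e-17 = 5.061e9
SNR_dB = 10*log10(5.061e9) = 97.0 dB

97.0 dB


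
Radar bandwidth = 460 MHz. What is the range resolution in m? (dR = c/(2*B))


dR = 3e8 / (2 * 460000000.0) = 0.33 m

0.33 m


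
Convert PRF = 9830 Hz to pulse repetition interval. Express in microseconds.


PRI = 1/9830 = 0.0001017294 s = 101.7 us

101.7 us


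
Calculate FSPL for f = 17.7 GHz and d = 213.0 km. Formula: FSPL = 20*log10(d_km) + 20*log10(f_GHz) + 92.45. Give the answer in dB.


20*log10(213.0) = 46.57
20*log10(17.7) = 24.96
FSPL = 164.0 dB

164.0 dB


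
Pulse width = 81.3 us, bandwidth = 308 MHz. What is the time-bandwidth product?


TBP = 81.3 * 308 = 25040.4

25040.4


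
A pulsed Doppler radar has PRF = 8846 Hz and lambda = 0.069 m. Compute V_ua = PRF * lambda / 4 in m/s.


V_ua = 8846 * 0.069 / 4 = 152.6 m/s

152.6 m/s


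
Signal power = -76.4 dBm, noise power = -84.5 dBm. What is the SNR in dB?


SNR = -76.4 - (-84.5) = 8.1 dB

8.1 dB


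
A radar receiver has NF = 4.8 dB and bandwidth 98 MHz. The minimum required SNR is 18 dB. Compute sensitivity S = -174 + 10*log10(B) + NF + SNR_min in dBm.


10*log10(98000000.0) = 79.91
S = -174 + 79.91 + 4.8 + 18 = -71.3 dBm

-71.3 dBm


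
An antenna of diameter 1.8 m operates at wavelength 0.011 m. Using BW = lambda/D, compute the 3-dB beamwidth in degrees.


BW_rad = 0.011 / 1.8 = 0.006111
BW_deg = 0.35 degrees

0.35 degrees


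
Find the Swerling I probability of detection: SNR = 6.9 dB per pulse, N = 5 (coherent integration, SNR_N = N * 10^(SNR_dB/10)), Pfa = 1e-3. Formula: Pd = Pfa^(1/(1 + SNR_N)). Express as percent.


SNR_lin = 10^(6.9/10) = 4.89779
SNR_N = 5 * 4.89779 = 24.48895
1/(1 + SNR_N) = 1/25.48895 = 0.0392327
Pd = (1e-3)^0.0392327 = 0.76261
Pd = 76.3%

76.3%


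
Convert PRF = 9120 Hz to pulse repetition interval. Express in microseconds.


PRI = 1/9120 = 0.0001096491 s = 109.6 us

109.6 us


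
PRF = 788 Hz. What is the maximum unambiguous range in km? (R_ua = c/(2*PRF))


R_ua = 3e8 / (2 * 788) = 190355.3 m = 190.4 km

190.4 km


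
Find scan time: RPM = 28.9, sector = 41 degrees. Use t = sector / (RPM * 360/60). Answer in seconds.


t = 41 / (28.9 * 360) * 60 = 0.24 s

0.24 s


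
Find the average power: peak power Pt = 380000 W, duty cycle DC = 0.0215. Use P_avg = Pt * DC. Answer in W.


P_avg = 380000 * 0.0215 = 8170.0 W

8170.0 W


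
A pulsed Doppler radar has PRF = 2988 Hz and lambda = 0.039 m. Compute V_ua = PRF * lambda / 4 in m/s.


V_ua = 2988 * 0.039 / 4 = 29.1 m/s

29.1 m/s


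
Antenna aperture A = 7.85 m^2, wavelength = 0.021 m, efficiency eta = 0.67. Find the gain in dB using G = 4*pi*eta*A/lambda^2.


G_linear = 4*pi*0.67*7.85/0.021^2 = 149870.35
G_dB = 10*log10(149870.35) = 51.8 dB

51.8 dB


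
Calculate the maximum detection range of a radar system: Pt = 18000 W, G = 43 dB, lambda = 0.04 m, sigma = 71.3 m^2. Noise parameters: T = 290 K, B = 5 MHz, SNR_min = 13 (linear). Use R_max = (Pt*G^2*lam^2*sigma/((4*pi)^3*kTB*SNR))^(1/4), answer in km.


G_lin = 10^(43/10) = 19952.62315
R^4 = 18000 * 19952.62315^2 * 0.04^2 * 71.3 / ((4*pi)^3 * 1.38e-23 * 290 * 5000000.0 * 13)
R^4 = 1.58366e21 m^4
R_max = (1.58366e21)^(1/4) = 199487.4 m = 199.5 km

199.5 km


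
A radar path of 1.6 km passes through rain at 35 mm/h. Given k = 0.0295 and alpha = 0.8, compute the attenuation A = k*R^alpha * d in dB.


gamma = 0.0295 * 35^0.8 = 0.50708 dB/km
A = 0.50708 * 1.6 = 0.81 dB

0.81 dB


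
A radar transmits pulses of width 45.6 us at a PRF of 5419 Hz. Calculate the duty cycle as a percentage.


DC = 45.6e-6 * 5419 * 100 = 24.71%

24.71%


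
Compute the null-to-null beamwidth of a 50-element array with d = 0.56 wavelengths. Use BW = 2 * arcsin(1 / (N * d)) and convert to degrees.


1/(N*d) = 1/(50*0.56) = 0.035714
BW = 2*arcsin(0.035714) = 4.1 degrees

4.1 degrees


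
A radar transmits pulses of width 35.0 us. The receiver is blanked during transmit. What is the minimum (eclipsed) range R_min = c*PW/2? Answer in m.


R_min = 3e8 * 35.0e-6 / 2 = 5250.0 m

5250.0 m


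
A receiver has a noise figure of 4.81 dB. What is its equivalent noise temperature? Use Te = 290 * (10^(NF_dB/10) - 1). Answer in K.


NF_lin = 10^(4.81/10) = 3.026913
Te = 290 * (3.026913 - 1) = 587.8 K

587.8 K


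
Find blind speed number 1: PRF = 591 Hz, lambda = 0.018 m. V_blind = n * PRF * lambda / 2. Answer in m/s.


V_blind = 1 * 591 * 0.018 / 2 = 5.3 m/s

5.3 m/s


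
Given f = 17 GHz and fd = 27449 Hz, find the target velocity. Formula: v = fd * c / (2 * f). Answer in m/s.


v = 27449 * 3e8 / (2 * 17000000000.0) = 242.2 m/s

242.2 m/s


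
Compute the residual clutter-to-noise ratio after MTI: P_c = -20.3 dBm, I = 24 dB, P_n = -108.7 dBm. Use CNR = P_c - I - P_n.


CNR = -20.3 - 24 - (-108.7) = 64.4 dB

64.4 dB


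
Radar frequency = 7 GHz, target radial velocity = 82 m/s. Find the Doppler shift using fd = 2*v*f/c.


fd = 2 * 82 * 7000000000.0 / 3e8 = 3826.7 Hz

3826.7 Hz


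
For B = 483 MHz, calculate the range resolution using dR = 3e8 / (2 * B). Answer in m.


dR = 3e8 / (2 * 483000000.0) = 0.31 m

0.31 m


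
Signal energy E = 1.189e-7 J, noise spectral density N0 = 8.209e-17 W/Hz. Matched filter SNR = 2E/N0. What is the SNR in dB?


SNR_lin = 2 * 1.189e-7 / 8.209e-17 = 2.897e9
SNR_dB = 10*log10(2.897e9) = 94.6 dB

94.6 dB


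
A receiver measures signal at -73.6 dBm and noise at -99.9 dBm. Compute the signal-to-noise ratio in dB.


SNR = -73.6 - (-99.9) = 26.3 dB

26.3 dB


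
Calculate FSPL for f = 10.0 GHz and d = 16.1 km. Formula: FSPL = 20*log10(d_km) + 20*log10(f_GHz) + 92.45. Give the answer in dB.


20*log10(16.1) = 24.14
20*log10(10.0) = 20.0
FSPL = 136.6 dB

136.6 dB


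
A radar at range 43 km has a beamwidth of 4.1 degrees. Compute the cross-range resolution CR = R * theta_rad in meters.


BW_rad = 0.071558499
CR = 43000 * 0.071558499 = 3077.0 m

3077.0 m


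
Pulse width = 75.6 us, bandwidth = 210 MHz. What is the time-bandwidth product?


TBP = 75.6 * 210 = 15876.0

15876.0


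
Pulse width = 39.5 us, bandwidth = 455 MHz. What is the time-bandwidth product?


TBP = 39.5 * 455 = 17972.5

17972.5


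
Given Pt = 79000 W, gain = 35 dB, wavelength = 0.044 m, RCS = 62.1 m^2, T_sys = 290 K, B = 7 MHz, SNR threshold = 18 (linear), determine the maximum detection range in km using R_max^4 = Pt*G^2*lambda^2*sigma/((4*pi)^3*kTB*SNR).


G_lin = 10^(35/10) = 3162.27766
R^4 = 79000 * 3162.27766^2 * 0.044^2 * 62.1 / ((4*pi)^3 * 1.38e-23 * 290 * 7000000.0 * 18)
R^4 = 9.49176e19 m^4
R_max = (9.49176e19)^(1/4) = 98704.4 m = 98.7 km

98.7 km


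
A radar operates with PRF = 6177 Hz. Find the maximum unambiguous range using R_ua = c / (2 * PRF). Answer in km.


R_ua = 3e8 / (2 * 6177) = 24283.6 m = 24.3 km

24.3 km


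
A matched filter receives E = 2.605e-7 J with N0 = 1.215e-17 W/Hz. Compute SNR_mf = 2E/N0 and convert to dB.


SNR_lin = 2 * 2.605e-7 / 1.215e-17 = 4.288e10
SNR_dB = 10*log10(4.288e10) = 106.3 dB

106.3 dB


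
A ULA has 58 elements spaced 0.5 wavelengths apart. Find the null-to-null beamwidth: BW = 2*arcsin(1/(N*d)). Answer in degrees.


1/(N*d) = 1/(58*0.5) = 0.034483
BW = 2*arcsin(0.034483) = 4.0 degrees

4.0 degrees


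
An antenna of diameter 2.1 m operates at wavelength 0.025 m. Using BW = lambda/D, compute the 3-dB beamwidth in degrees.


BW_rad = 0.025 / 2.1 = 0.011905
BW_deg = 0.68 degrees

0.68 degrees


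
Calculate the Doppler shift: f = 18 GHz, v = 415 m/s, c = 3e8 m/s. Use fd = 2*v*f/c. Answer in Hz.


fd = 2 * 415 * 18000000000.0 / 3e8 = 49800.0 Hz

49800.0 Hz


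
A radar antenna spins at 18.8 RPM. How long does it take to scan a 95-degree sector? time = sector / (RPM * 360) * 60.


t = 95 / (18.8 * 360) * 60 = 0.84 s

0.84 s


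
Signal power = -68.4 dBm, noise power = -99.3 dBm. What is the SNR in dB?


SNR = -68.4 - (-99.3) = 30.9 dB

30.9 dB


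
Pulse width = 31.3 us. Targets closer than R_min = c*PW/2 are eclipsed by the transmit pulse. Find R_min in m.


R_min = 3e8 * 31.3e-6 / 2 = 4695.0 m

4695.0 m


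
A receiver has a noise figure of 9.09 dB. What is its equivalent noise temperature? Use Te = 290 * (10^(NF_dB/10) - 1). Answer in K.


NF_lin = 10^(9.09/10) = 8.109611
Te = 290 * (8.109611 - 1) = 2061.8 K

2061.8 K


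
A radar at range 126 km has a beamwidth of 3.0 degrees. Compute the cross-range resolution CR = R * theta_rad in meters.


BW_rad = 0.052359878
CR = 126000 * 0.052359878 = 6597.3 m

6597.3 m


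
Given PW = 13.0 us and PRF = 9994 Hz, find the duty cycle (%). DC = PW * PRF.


DC = 13.0e-6 * 9994 * 100 = 12.99%

12.99%


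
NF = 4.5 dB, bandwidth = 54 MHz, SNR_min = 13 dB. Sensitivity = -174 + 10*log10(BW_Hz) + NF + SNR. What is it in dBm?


10*log10(54000000.0) = 77.32
S = -174 + 77.32 + 4.5 + 13 = -79.2 dBm

-79.2 dBm


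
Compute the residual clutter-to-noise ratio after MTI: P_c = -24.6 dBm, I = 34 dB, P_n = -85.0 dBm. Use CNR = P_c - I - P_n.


CNR = -24.6 - 34 - (-85.0) = 26.4 dB

26.4 dB


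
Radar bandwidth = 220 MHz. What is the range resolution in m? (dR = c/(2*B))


dR = 3e8 / (2 * 220000000.0) = 0.68 m

0.68 m


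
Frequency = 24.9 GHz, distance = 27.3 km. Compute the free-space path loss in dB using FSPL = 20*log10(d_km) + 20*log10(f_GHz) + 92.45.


20*log10(27.3) = 28.72
20*log10(24.9) = 27.92
FSPL = 149.1 dB

149.1 dB


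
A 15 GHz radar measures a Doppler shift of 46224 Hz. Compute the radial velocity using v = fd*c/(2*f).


v = 46224 * 3e8 / (2 * 15000000000.0) = 462.2 m/s

462.2 m/s


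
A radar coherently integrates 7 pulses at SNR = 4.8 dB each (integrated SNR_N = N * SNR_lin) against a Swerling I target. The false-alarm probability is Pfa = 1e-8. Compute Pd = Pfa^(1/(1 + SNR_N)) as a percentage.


SNR_lin = 10^(4.8/10) = 3.01995
SNR_N = 7 * 3.01995 = 21.13965
1/(1 + SNR_N) = 1/22.13965 = 0.0451678
Pd = (1e-8)^0.0451678 = 0.43517
Pd = 43.5%

43.5%


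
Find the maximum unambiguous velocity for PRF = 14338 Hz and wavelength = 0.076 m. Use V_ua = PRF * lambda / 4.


V_ua = 14338 * 0.076 / 4 = 272.4 m/s

272.4 m/s


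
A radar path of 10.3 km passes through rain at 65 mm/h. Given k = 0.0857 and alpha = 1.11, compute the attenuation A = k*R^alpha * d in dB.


gamma = 0.0857 * 65^1.11 = 8.816874 dB/km
A = 8.816874 * 10.3 = 90.81 dB

90.81 dB


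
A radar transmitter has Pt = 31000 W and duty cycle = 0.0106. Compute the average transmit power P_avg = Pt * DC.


P_avg = 31000 * 0.0106 = 328.6 W

328.6 W


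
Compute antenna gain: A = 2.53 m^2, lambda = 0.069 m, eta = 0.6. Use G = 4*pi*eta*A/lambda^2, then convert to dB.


G_linear = 4*pi*0.6*2.53/0.069^2 = 4006.67
G_dB = 10*log10(4006.67) = 36.0 dB

36.0 dB


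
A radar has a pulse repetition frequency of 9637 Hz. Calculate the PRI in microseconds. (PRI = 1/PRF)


PRI = 1/9637 = 0.0001037667 s = 103.8 us

103.8 us


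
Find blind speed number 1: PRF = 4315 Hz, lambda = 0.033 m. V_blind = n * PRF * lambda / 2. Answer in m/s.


V_blind = 1 * 4315 * 0.033 / 2 = 71.2 m/s

71.2 m/s


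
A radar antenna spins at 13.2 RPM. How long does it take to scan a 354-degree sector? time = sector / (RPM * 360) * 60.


t = 354 / (13.2 * 360) * 60 = 4.47 s

4.47 s


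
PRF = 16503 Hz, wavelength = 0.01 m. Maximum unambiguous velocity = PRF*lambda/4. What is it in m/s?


V_ua = 16503 * 0.01 / 4 = 41.3 m/s

41.3 m/s


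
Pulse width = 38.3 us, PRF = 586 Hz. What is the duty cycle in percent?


DC = 38.3e-6 * 586 * 100 = 2.24%

2.24%


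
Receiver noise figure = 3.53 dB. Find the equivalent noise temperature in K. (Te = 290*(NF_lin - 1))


NF_lin = 10^(3.53/10) = 2.254239
Te = 290 * (2.254239 - 1) = 363.7 K

363.7 K


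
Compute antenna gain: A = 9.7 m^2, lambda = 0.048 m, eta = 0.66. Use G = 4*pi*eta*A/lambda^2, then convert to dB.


G_linear = 4*pi*0.66*9.7/0.048^2 = 34917.49
G_dB = 10*log10(34917.49) = 45.4 dB

45.4 dB


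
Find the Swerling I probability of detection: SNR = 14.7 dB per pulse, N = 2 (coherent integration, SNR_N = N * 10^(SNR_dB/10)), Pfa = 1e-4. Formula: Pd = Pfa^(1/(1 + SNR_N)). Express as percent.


SNR_lin = 10^(14.7/10) = 29.51209
SNR_N = 2 * 29.51209 = 59.02418
1/(1 + SNR_N) = 1/60.02418 = 0.01666
Pd = (1e-4)^0.01666 = 0.85775
Pd = 85.8%

85.8%


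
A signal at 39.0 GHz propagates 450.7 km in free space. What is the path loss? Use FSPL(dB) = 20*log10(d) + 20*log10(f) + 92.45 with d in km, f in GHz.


20*log10(450.7) = 53.08
20*log10(39.0) = 31.82
FSPL = 177.3 dB

177.3 dB


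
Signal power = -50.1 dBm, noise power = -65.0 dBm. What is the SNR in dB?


SNR = -50.1 - (-65.0) = 14.9 dB

14.9 dB


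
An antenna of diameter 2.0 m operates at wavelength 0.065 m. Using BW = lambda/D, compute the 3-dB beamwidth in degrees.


BW_rad = 0.065 / 2.0 = 0.0325
BW_deg = 1.86 degrees

1.86 degrees


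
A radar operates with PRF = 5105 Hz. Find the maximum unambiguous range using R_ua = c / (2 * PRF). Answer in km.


R_ua = 3e8 / (2 * 5105) = 29383.0 m = 29.4 km

29.4 km


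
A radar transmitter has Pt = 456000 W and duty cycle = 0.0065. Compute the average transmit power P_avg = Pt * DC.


P_avg = 456000 * 0.0065 = 2964.0 W

2964.0 W


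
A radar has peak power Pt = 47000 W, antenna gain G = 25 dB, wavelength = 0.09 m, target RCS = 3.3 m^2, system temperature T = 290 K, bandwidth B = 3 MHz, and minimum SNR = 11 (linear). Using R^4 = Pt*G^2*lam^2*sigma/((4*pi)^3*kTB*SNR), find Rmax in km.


G_lin = 10^(25/10) = 316.227766
R^4 = 47000 * 316.227766^2 * 0.09^2 * 3.3 / ((4*pi)^3 * 1.38e-23 * 290 * 3000000.0 * 11)
R^4 = 4.79376e17 m^4
R_max = (4.79376e17)^(1/4) = 26312.9 m = 26.3 km

26.3 km


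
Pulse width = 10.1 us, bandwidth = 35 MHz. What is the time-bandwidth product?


TBP = 10.1 * 35 = 353.5

353.5


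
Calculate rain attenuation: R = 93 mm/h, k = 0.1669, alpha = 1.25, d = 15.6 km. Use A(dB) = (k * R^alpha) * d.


gamma = 0.1669 * 93^1.25 = 48.201441 dB/km
A = 48.201441 * 15.6 = 751.94 dB

751.94 dB


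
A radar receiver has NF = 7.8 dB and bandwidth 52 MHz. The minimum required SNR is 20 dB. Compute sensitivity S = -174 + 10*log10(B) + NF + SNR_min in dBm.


10*log10(52000000.0) = 77.16
S = -174 + 77.16 + 7.8 + 20 = -69.0 dBm

-69.0 dBm


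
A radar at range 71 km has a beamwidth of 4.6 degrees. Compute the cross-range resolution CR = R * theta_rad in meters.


BW_rad = 0.080285146
CR = 71000 * 0.080285146 = 5700.2 m

5700.2 m


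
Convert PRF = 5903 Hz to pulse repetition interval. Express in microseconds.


PRI = 1/5903 = 0.0001694054 s = 169.4 us

169.4 us


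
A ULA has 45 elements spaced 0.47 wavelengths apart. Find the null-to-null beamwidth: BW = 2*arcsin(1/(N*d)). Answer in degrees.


1/(N*d) = 1/(45*0.47) = 0.047281
BW = 2*arcsin(0.047281) = 5.4 degrees

5.4 degrees


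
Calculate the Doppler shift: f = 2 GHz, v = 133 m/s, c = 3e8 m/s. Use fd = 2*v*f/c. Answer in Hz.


fd = 2 * 133 * 2000000000.0 / 3e8 = 1773.3 Hz

1773.3 Hz


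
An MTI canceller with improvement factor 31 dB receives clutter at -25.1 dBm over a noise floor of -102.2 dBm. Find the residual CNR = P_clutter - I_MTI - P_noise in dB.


CNR = -25.1 - 31 - (-102.2) = 46.1 dB

46.1 dB


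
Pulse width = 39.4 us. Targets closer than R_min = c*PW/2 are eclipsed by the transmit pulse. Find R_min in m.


R_min = 3e8 * 39.4e-6 / 2 = 5910.0 m

5910.0 m


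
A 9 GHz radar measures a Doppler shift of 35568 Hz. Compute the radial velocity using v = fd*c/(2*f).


v = 35568 * 3e8 / (2 * 9000000000.0) = 592.8 m/s

592.8 m/s


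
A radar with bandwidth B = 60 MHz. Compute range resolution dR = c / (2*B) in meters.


dR = 3e8 / (2 * 60000000.0) = 2.5 m

2.5 m


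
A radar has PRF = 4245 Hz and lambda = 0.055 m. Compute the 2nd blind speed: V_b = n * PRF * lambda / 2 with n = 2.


V_blind = 2 * 4245 * 0.055 / 2 = 233.5 m/s

233.5 m/s


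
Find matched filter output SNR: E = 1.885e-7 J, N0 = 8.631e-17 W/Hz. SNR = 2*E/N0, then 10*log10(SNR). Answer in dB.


SNR_lin = 2 * 1.885e-7 / 8.631e-17 = 4.368e9
SNR_dB = 10*log10(4.368e9) = 96.4 dB

96.4 dB


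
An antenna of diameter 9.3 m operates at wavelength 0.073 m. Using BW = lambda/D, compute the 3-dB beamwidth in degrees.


BW_rad = 0.073 / 9.3 = 0.007849
BW_deg = 0.45 degrees

0.45 degrees


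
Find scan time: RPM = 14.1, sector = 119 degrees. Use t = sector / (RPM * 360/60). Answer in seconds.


t = 119 / (14.1 * 360) * 60 = 1.41 s

1.41 s


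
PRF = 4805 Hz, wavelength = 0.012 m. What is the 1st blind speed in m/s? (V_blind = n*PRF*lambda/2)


V_blind = 1 * 4805 * 0.012 / 2 = 28.8 m/s

28.8 m/s


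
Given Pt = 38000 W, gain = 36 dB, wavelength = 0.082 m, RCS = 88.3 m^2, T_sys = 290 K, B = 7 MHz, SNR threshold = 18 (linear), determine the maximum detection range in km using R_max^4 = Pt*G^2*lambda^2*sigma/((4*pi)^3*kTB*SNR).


G_lin = 10^(36/10) = 3981.071706
R^4 = 38000 * 3981.071706^2 * 0.082^2 * 88.3 / ((4*pi)^3 * 1.38e-23 * 290 * 7000000.0 * 18)
R^4 = 3.57351e20 m^4
R_max = (3.57351e20)^(1/4) = 137490.8 m = 137.5 km

137.5 km


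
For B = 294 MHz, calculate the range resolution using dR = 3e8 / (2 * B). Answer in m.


dR = 3e8 / (2 * 294000000.0) = 0.51 m

0.51 m


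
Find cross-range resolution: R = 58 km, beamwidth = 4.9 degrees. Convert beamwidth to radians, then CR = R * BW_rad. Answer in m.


BW_rad = 0.085521133
CR = 58000 * 0.085521133 = 4960.2 m

4960.2 m


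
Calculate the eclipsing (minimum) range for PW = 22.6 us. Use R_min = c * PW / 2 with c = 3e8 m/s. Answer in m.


R_min = 3e8 * 22.6e-6 / 2 = 3390.0 m

3390.0 m


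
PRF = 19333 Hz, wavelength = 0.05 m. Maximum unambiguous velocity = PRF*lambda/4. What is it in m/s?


V_ua = 19333 * 0.05 / 4 = 241.7 m/s

241.7 m/s


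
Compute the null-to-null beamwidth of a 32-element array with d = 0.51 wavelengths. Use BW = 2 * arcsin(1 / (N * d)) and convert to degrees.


1/(N*d) = 1/(32*0.51) = 0.061275
BW = 2*arcsin(0.061275) = 7.0 degrees

7.0 degrees


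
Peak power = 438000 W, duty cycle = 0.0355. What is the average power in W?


P_avg = 438000 * 0.0355 = 15549.0 W

15549.0 W


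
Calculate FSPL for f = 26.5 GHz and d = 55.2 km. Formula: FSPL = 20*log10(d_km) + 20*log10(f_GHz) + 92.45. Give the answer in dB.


20*log10(55.2) = 34.84
20*log10(26.5) = 28.46
FSPL = 155.8 dB

155.8 dB


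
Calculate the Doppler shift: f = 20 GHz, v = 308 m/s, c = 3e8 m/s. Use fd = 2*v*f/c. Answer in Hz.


fd = 2 * 308 * 20000000000.0 / 3e8 = 41066.7 Hz

41066.7 Hz


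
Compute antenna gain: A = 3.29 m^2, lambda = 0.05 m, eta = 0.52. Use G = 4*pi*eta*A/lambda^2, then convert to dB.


G_linear = 4*pi*0.52*3.29/0.05^2 = 8599.42
G_dB = 10*log10(8599.42) = 39.3 dB

39.3 dB


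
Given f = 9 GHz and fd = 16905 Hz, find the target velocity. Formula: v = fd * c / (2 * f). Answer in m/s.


v = 16905 * 3e8 / (2 * 9000000000.0) = 281.8 m/s

281.8 m/s


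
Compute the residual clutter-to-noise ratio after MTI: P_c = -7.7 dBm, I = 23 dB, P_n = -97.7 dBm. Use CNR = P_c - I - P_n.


CNR = -7.7 - 23 - (-97.7) = 67.0 dB

67.0 dB


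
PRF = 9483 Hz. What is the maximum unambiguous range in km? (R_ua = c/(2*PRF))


R_ua = 3e8 / (2 * 9483) = 15817.8 m = 15.8 km

15.8 km


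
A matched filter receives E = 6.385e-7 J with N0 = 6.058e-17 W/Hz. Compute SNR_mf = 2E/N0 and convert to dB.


SNR_lin = 2 * 6.385e-7 / 6.058e-17 = 2.108e10
SNR_dB = 10*log10(2.108e10) = 103.2 dB

103.2 dB


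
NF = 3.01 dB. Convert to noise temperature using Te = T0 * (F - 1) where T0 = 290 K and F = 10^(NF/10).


NF_lin = 10^(3.01/10) = 1.999862
Te = 290 * (1.999862 - 1) = 290.0 K

290.0 K


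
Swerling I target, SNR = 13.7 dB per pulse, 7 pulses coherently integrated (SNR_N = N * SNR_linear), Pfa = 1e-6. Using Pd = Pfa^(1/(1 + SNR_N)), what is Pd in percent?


SNR_lin = 10^(13.7/10) = 23.44229
SNR_N = 7 * 23.44229 = 164.09603
1/(1 + SNR_N) = 1/165.09603 = 0.0060571
Pd = (1e-6)^0.0060571 = 0.91972
Pd = 92.0%

92.0%


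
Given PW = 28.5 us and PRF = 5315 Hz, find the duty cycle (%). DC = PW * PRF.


DC = 28.5e-6 * 5315 * 100 = 15.15%

15.15%


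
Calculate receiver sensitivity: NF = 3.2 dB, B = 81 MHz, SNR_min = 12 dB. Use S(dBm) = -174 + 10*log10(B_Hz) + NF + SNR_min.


10*log10(81000000.0) = 79.08
S = -174 + 79.08 + 3.2 + 12 = -79.7 dBm

-79.7 dBm


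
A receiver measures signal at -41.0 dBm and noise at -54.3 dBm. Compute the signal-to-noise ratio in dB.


SNR = -41.0 - (-54.3) = 13.3 dB

13.3 dB


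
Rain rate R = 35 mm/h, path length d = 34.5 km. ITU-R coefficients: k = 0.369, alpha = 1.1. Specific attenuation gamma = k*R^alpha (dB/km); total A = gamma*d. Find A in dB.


gamma = 0.369 * 35^1.1 = 18.428976 dB/km
A = 18.428976 * 34.5 = 635.8 dB

635.8 dB


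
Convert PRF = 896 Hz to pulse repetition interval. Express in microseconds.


PRI = 1/896 = 0.0011160714 s = 1116.1 us

1116.1 us


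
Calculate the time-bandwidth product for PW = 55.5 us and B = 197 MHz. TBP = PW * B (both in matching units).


TBP = 55.5 * 197 = 10933.5

10933.5


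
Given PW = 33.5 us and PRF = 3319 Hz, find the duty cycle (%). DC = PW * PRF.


DC = 33.5e-6 * 3319 * 100 = 11.12%

11.12%


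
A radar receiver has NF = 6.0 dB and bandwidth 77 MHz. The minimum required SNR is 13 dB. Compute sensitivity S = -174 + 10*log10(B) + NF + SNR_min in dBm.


10*log10(77000000.0) = 78.86
S = -174 + 78.86 + 6.0 + 13 = -76.1 dBm

-76.1 dBm


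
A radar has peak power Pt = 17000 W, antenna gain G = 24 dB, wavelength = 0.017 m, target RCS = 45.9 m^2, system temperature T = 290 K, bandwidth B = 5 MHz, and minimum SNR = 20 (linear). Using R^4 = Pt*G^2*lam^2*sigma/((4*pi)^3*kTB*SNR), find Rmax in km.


G_lin = 10^(24/10) = 251.188643
R^4 = 17000 * 251.188643^2 * 0.017^2 * 45.9 / ((4*pi)^3 * 1.38e-23 * 290 * 5000000.0 * 20)
R^4 = 1.79165e16 m^4
R_max = (1.79165e16)^(1/4) = 11569.5 m = 11.6 km

11.6 km


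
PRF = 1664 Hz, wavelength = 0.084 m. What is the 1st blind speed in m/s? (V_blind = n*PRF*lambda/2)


V_blind = 1 * 1664 * 0.084 / 2 = 69.9 m/s

69.9 m/s


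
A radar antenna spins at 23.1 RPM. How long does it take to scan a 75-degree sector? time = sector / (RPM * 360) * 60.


t = 75 / (23.1 * 360) * 60 = 0.54 s

0.54 s


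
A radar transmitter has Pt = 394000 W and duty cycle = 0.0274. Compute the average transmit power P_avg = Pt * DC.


P_avg = 394000 * 0.0274 = 10795.6 W

10795.6 W


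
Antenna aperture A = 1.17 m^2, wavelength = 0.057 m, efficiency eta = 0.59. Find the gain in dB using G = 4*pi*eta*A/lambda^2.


G_linear = 4*pi*0.59*1.17/0.057^2 = 2669.92
G_dB = 10*log10(2669.92) = 34.3 dB

34.3 dB


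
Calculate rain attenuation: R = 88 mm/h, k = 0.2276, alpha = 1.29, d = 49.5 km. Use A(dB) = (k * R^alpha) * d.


gamma = 0.2276 * 88^1.29 = 73.376147 dB/km
A = 73.376147 * 49.5 = 3632.12 dB

3632.12 dB


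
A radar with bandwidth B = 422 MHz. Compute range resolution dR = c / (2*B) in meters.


dR = 3e8 / (2 * 422000000.0) = 0.36 m

0.36 m


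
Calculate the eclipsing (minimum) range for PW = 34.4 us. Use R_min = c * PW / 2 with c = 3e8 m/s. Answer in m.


R_min = 3e8 * 34.4e-6 / 2 = 5160.0 m

5160.0 m


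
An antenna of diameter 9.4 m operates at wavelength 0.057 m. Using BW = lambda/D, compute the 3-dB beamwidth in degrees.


BW_rad = 0.057 / 9.4 = 0.006064
BW_deg = 0.35 degrees

0.35 degrees


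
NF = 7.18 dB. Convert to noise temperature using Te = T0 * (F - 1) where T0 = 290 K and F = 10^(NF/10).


NF_lin = 10^(7.18/10) = 5.223962
Te = 290 * (5.223962 - 1) = 1224.9 K

1224.9 K


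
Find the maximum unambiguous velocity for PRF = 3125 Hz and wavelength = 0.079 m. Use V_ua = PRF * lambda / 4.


V_ua = 3125 * 0.079 / 4 = 61.7 m/s

61.7 m/s


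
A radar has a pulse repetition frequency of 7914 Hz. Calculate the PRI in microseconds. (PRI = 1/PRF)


PRI = 1/7914 = 0.0001263584 s = 126.4 us

126.4 us


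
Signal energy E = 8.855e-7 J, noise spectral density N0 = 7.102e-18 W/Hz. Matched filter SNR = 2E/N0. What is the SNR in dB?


SNR_lin = 2 * 8.855e-7 / 7.102e-18 = 2.494e11
SNR_dB = 10*log10(2.494e11) = 114.0 dB

114.0 dB


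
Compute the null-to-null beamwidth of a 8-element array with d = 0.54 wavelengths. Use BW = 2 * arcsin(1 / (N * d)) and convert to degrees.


1/(N*d) = 1/(8*0.54) = 0.231481
BW = 2*arcsin(0.231481) = 26.8 degrees

26.8 degrees


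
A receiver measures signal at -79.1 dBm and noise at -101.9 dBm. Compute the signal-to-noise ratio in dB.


SNR = -79.1 - (-101.9) = 22.8 dB

22.8 dB


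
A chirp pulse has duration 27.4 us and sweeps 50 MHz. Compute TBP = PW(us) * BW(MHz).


TBP = 27.4 * 50 = 1370.0

1370.0


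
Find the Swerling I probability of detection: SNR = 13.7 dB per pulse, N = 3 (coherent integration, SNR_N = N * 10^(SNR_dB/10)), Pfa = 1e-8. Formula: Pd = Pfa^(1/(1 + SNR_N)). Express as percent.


SNR_lin = 10^(13.7/10) = 23.44229
SNR_N = 3 * 23.44229 = 70.32687
1/(1 + SNR_N) = 1/71.32687 = 0.01402
Pd = (1e-8)^0.01402 = 0.7724
Pd = 77.2%

77.2%


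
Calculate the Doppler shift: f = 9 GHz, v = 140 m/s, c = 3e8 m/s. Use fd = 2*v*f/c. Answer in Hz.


fd = 2 * 140 * 9000000000.0 / 3e8 = 8400.0 Hz

8400.0 Hz


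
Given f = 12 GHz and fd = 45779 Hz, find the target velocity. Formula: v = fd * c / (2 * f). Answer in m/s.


v = 45779 * 3e8 / (2 * 12000000000.0) = 572.2 m/s

572.2 m/s


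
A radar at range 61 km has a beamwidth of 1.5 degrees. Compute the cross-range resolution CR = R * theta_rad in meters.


BW_rad = 0.026179939
CR = 61000 * 0.026179939 = 1597.0 m

1597.0 m


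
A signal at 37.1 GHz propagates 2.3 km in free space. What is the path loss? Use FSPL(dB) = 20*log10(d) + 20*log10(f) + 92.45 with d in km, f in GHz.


20*log10(2.3) = 7.23
20*log10(37.1) = 31.39
FSPL = 131.1 dB

131.1 dB


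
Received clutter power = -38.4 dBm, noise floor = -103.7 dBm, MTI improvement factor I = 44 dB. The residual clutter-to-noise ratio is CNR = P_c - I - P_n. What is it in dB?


CNR = -38.4 - 44 - (-103.7) = 21.3 dB

21.3 dB


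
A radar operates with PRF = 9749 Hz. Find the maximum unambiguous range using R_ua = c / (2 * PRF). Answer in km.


R_ua = 3e8 / (2 * 9749) = 15386.2 m = 15.4 km

15.4 km
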